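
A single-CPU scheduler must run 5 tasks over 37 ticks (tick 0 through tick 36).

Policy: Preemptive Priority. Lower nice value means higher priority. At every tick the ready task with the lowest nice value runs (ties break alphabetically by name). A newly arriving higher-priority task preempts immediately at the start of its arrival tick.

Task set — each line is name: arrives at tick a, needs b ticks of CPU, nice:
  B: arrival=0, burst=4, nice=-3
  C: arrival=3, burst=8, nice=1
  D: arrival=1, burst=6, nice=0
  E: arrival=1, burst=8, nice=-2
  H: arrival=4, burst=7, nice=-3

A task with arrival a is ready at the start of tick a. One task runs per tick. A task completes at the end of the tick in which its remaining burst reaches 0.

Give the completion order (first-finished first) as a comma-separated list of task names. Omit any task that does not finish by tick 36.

t=0: ready={B} → run B
t=1: ready={B,D,E} → run B
t=2: ready={B,D,E} → run B
t=3: ready={B,C,D,E} → run B
t=4: ready={C,D,E,H} → run H
t=5: ready={C,D,E,H} → run H
t=6: ready={C,D,E,H} → run H
t=7: ready={C,D,E,H} → run H
t=8: ready={C,D,E,H} → run H
t=9: ready={C,D,E,H} → run H
t=10: ready={C,D,E,H} → run H
t=11: ready={C,D,E} → run E
t=12: ready={C,D,E} → run E
t=13: ready={C,D,E} → run E
t=14: ready={C,D,E} → run E
t=15: ready={C,D,E} → run E
t=16: ready={C,D,E} → run E
t=17: ready={C,D,E} → run E
t=18: ready={C,D,E} → run E
t=19: ready={C,D} → run D
t=20: ready={C,D} → run D
t=21: ready={C,D} → run D
t=22: ready={C,D} → run D
t=23: ready={C,D} → run D
t=24: ready={C,D} → run D
t=25: ready={C} → run C
t=26: ready={C} → run C
t=27: ready={C} → run C
t=28: ready={C} → run C
t=29: ready={C} → run C
t=30: ready={C} → run C
t=31: ready={C} → run C
t=32: ready={C} → run C
t=33: (idle)
t=34: (idle)
t=35: (idle)
t=36: (idle)

completion order = B, H, E, D, C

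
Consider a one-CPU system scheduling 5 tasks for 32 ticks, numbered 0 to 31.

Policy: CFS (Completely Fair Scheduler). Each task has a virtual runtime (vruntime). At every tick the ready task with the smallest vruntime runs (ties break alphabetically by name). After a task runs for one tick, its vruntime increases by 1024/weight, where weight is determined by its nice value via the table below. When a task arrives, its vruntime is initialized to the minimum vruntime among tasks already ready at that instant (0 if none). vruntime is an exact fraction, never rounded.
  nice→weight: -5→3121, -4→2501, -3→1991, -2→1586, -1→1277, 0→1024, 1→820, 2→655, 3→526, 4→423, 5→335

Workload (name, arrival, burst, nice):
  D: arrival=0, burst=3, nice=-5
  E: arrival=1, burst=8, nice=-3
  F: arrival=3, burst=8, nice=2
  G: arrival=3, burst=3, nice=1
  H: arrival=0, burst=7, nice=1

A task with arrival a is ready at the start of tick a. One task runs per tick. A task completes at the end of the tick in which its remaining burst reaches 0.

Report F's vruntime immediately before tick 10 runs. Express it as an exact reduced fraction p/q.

vruntime(F, start of tick 10) = 3866624/2044255

t=0: vr[D=0 H=0] → run D
t=1: vr[D=1024/3121 E=0 H=0] → run E
t=2: vr[D=1024/3121 E=1024/1991 H=0] → run H
t=3: vr[D=1024/3121 E=1024/1991 F=1024/3121 G=1024/3121 H=256/205] → run D
t=4: vr[D=2048/3121 E=1024/1991 F=1024/3121 G=1024/3121 H=256/205] → run F
t=5: vr[D=2048/3121 E=1024/1991 F=3866624/2044255 G=1024/3121 H=256/205] → run G
t=6: vr[D=2048/3121 E=1024/1991 F=3866624/2044255 G=1008896/639805 H=256/205] → run E
t=7: vr[D=2048/3121 E=2048/1991 F=3866624/2044255 G=1008896/639805 H=256/205] → run D
t=8: vr[E=2048/1991 F=3866624/2044255 G=1008896/639805 H=256/205] → run E
t=9: vr[E=3072/1991 F=3866624/2044255 G=1008896/639805 H=256/205] → run H
t=10: vr[E=3072/1991 F=3866624/2044255 G=1008896/639805 H=512/205] → run E
t=11: vr[E=4096/1991 F=3866624/2044255 G=1008896/639805 H=512/205] → run G
t=12: vr[E=4096/1991 F=3866624/2044255 G=1807872/639805 H=512/205] → run F
t=13: vr[E=4096/1991 F=7062528/2044255 G=1807872/639805 H=512/205] → run E
t=14: vr[E=5120/1991 F=7062528/2044255 G=1807872/639805 H=512/205] → run H
t=15: vr[E=5120/1991 F=7062528/2044255 G=1807872/639805 H=768/205] → run E
t=16: vr[E=6144/1991 F=7062528/2044255 G=1807872/639805 H=768/205] → run G
t=17: vr[E=6144/1991 F=7062528/2044255 H=768/205] → run E
t=18: vr[E=7168/1991 F=7062528/2044255 H=768/205] → run F
t=19: vr[E=7168/1991 F=10258432/2044255 H=768/205] → run E
t=20: vr[F=10258432/2044255 H=768/205] → run H
t=21: vr[F=10258432/2044255 H=1024/205] → run H
t=22: vr[F=10258432/2044255 H=256/41] → run F
t=23: vr[F=13454336/2044255 H=256/41] → run H
t=24: vr[F=13454336/2044255 H=1536/205] → run F
t=25: vr[F=3330048/408851 H=1536/205] → run H
t=26: vr[F=3330048/408851] → run F
t=27: vr[F=19846144/2044255] → run F
t=28: vr[F=23042048/2044255] → run F
t=29: (idle)
t=30: (idle)
t=31: (idle)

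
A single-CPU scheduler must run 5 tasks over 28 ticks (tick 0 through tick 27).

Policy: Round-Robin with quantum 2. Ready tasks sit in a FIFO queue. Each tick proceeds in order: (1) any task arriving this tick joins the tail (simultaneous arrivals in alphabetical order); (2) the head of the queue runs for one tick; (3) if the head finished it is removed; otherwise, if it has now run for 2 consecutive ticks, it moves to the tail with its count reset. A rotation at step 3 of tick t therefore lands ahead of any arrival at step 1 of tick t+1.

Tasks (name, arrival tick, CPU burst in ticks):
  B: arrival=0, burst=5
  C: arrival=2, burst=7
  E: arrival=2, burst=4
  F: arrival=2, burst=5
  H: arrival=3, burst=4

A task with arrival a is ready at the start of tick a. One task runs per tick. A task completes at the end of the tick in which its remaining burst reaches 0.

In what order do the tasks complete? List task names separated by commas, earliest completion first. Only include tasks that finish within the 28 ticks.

t=0: queue=[B] q_used=0 → run B
t=1: queue=[B] q_used=1 → run B
t=2: queue=[B,C,E,F] q_used=0 → run B
t=3: queue=[B,C,E,F,H] q_used=1 → run B
t=4: queue=[C,E,F,H,B] q_used=0 → run C
t=5: queue=[C,E,F,H,B] q_used=1 → run C
t=6: queue=[E,F,H,B,C] q_used=0 → run E
t=7: queue=[E,F,H,B,C] q_used=1 → run E
t=8: queue=[F,H,B,C,E] q_used=0 → run F
t=9: queue=[F,H,B,C,E] q_used=1 → run F
t=10: queue=[H,B,C,E,F] q_used=0 → run H
t=11: queue=[H,B,C,E,F] q_used=1 → run H
t=12: queue=[B,C,E,F,H] q_used=0 → run B
t=13: queue=[C,E,F,H] q_used=0 → run C
t=14: queue=[C,E,F,H] q_used=1 → run C
t=15: queue=[E,F,H,C] q_used=0 → run E
t=16: queue=[E,F,H,C] q_used=1 → run E
t=17: queue=[F,H,C] q_used=0 → run F
t=18: queue=[F,H,C] q_used=1 → run F
t=19: queue=[H,C,F] q_used=0 → run H
t=20: queue=[H,C,F] q_used=1 → run H
t=21: queue=[C,F] q_used=0 → run C
t=22: queue=[C,F] q_used=1 → run C
t=23: queue=[F,C] q_used=0 → run F
t=24: queue=[C] q_used=0 → run C
t=25: (idle)
t=26: (idle)
t=27: (idle)

completion order = B, E, H, F, C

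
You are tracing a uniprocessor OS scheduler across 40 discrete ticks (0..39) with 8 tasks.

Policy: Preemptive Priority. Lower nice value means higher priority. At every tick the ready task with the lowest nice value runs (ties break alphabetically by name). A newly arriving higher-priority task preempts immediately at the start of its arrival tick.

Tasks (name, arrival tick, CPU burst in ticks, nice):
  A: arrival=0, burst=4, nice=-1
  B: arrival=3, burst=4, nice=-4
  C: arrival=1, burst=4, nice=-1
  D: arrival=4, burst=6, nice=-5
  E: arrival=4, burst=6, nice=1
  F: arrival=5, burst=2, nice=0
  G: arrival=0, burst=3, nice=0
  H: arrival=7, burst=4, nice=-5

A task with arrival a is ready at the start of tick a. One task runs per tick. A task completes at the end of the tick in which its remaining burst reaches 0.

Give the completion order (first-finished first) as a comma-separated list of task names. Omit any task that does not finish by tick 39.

completion order = D, H, B, A, C, F, G, E

t=0: ready={A,G} → run A
t=1: ready={A,C,G} → run A
t=2: ready={A,C,G} → run A
t=3: ready={A,B,C,G} → run B
t=4: ready={A,B,C,D,E,G} → run D
t=5: ready={A,B,C,D,E,F,G} → run D
t=6: ready={A,B,C,D,E,F,G} → run D
t=7: ready={A,B,C,D,E,F,G,H} → run D
t=8: ready={A,B,C,D,E,F,G,H} → run D
t=9: ready={A,B,C,D,E,F,G,H} → run D
t=10: ready={A,B,C,E,F,G,H} → run H
t=11: ready={A,B,C,E,F,G,H} → run H
t=12: ready={A,B,C,E,F,G,H} → run H
t=13: ready={A,B,C,E,F,G,H} → run H
t=14: ready={A,B,C,E,F,G} → run B
t=15: ready={A,B,C,E,F,G} → run B
t=16: ready={A,B,C,E,F,G} → run B
t=17: ready={A,C,E,F,G} → run A
t=18: ready={C,E,F,G} → run C
t=19: ready={C,E,F,G} → run C
t=20: ready={C,E,F,G} → run C
t=21: ready={C,E,F,G} → run C
t=22: ready={E,F,G} → run F
t=23: ready={E,F,G} → run F
t=24: ready={E,G} → run G
t=25: ready={E,G} → run G
t=26: ready={E,G} → run G
t=27: ready={E} → run E
t=28: ready={E} → run E
t=29: ready={E} → run E
t=30: ready={E} → run E
t=31: ready={E} → run E
t=32: ready={E} → run E
t=33: (idle)
t=34: (idle)
t=35: (idle)
t=36: (idle)
t=37: (idle)
t=38: (idle)
t=39: (idle)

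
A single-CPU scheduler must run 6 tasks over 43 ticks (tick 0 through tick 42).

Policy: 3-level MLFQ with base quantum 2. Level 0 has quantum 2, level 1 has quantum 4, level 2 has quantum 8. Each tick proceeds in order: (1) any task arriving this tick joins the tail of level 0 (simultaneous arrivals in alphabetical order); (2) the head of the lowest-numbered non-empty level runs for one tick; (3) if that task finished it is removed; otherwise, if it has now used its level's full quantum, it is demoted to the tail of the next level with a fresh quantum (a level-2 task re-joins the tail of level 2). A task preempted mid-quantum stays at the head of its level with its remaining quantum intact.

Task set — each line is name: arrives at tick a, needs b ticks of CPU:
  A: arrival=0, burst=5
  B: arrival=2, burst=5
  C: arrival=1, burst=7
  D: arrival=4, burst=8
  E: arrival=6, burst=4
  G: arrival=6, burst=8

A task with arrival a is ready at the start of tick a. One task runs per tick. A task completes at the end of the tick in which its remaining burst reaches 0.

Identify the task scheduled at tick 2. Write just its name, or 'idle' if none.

running at tick 2 = C

t=0: L0/L1/L2 = A/-/- → run A
t=1: L0/L1/L2 = AC/-/- → run A
t=2: L0/L1/L2 = CB/A/- → run C
t=3: L0/L1/L2 = CB/A/- → run C
t=4: L0/L1/L2 = BD/AC/- → run B
t=5: L0/L1/L2 = BD/AC/- → run B
t=6: L0/L1/L2 = DEG/ACB/- → run D
t=7: L0/L1/L2 = DEG/ACB/- → run D
t=8: L0/L1/L2 = EG/ACBD/- → run E
t=9: L0/L1/L2 = EG/ACBD/- → run E
t=10: L0/L1/L2 = G/ACBDE/- → run G
t=11: L0/L1/L2 = G/ACBDE/- → run G
t=12: L0/L1/L2 = -/ACBDEG/- → run A
t=13: L0/L1/L2 = -/ACBDEG/- → run A
t=14: L0/L1/L2 = -/ACBDEG/- → run A
t=15: L0/L1/L2 = -/CBDEG/- → run C
t=16: L0/L1/L2 = -/CBDEG/- → run C
t=17: L0/L1/L2 = -/CBDEG/- → run C
t=18: L0/L1/L2 = -/CBDEG/- → run C
t=19: L0/L1/L2 = -/BDEG/C → run B
t=20: L0/L1/L2 = -/BDEG/C → run B
t=21: L0/L1/L2 = -/BDEG/C → run B
t=22: L0/L1/L2 = -/DEG/C → run D
t=23: L0/L1/L2 = -/DEG/C → run D
t=24: L0/L1/L2 = -/DEG/C → run D
t=25: L0/L1/L2 = -/DEG/C → run D
t=26: L0/L1/L2 = -/EG/CD → run E
t=27: L0/L1/L2 = -/EG/CD → run E
t=28: L0/L1/L2 = -/G/CD → run G
t=29: L0/L1/L2 = -/G/CD → run G
t=30: L0/L1/L2 = -/G/CD → run G
t=31: L0/L1/L2 = -/G/CD → run G
t=32: L0/L1/L2 = -/-/CDG → run C
t=33: L0/L1/L2 = -/-/DG → run D
t=34: L0/L1/L2 = -/-/DG → run D
t=35: L0/L1/L2 = -/-/G → run G
t=36: L0/L1/L2 = -/-/G → run G
t=37: (idle)
t=38: (idle)
t=39: (idle)
t=40: (idle)
t=41: (idle)
t=42: (idle)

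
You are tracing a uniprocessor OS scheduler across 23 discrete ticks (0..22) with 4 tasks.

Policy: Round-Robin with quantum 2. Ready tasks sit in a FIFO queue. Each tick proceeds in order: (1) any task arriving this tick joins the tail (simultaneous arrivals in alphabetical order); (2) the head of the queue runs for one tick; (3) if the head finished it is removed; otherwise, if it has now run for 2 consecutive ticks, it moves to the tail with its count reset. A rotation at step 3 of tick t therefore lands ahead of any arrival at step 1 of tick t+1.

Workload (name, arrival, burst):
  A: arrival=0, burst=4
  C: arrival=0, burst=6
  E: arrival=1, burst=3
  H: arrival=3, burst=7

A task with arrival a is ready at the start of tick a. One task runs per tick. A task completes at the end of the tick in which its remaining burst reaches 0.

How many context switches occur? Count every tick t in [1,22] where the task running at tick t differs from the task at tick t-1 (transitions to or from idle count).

context switches = 10

t=0: queue=[A,C] q_used=0 → run A
t=1: queue=[A,C,E] q_used=1 → run A
t=2: queue=[C,E,A] q_used=0 → run C
t=3: queue=[C,E,A,H] q_used=1 → run C
t=4: queue=[E,A,H,C] q_used=0 → run E
t=5: queue=[E,A,H,C] q_used=1 → run E
t=6: queue=[A,H,C,E] q_used=0 → run A
t=7: queue=[A,H,C,E] q_used=1 → run A
t=8: queue=[H,C,E] q_used=0 → run H
t=9: queue=[H,C,E] q_used=1 → run H
t=10: queue=[C,E,H] q_used=0 → run C
t=11: queue=[C,E,H] q_used=1 → run C
t=12: queue=[E,H,C] q_used=0 → run E
t=13: queue=[H,C] q_used=0 → run H
t=14: queue=[H,C] q_used=1 → run H
t=15: queue=[C,H] q_used=0 → run C
t=16: queue=[C,H] q_used=1 → run C
t=17: queue=[H] q_used=0 → run H
t=18: queue=[H] q_used=1 → run H
t=19: queue=[H] q_used=0 → run H
t=20: (idle)
t=21: (idle)
t=22: (idle)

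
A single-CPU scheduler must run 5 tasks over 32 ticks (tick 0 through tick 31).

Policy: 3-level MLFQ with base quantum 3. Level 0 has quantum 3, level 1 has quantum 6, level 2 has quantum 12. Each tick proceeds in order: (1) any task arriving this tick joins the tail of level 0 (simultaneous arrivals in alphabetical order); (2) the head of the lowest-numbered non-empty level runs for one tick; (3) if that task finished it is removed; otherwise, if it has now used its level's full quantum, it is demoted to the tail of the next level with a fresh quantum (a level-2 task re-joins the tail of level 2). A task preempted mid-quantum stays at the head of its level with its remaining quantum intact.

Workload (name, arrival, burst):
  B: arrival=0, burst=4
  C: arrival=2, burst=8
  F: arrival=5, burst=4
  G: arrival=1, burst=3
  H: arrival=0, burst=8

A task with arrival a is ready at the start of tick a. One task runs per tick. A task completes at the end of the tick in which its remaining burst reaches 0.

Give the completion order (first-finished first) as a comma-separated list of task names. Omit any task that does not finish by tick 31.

completion order = G, B, H, C, F

t=0: L0/L1/L2 = BH/-/- → run B
t=1: L0/L1/L2 = BHG/-/- → run B
t=2: L0/L1/L2 = BHGC/-/- → run B
t=3: L0/L1/L2 = HGC/B/- → run H
t=4: L0/L1/L2 = HGC/B/- → run H
t=5: L0/L1/L2 = HGCF/B/- → run H
t=6: L0/L1/L2 = GCF/BH/- → run G
t=7: L0/L1/L2 = GCF/BH/- → run G
t=8: L0/L1/L2 = GCF/BH/- → run G
t=9: L0/L1/L2 = CF/BH/- → run C
t=10: L0/L1/L2 = CF/BH/- → run C
t=11: L0/L1/L2 = CF/BH/- → run C
t=12: L0/L1/L2 = F/BHC/- → run F
t=13: L0/L1/L2 = F/BHC/- → run F
t=14: L0/L1/L2 = F/BHC/- → run F
t=15: L0/L1/L2 = -/BHCF/- → run B
t=16: L0/L1/L2 = -/HCF/- → run H
t=17: L0/L1/L2 = -/HCF/- → run H
t=18: L0/L1/L2 = -/HCF/- → run H
t=19: L0/L1/L2 = -/HCF/- → run H
t=20: L0/L1/L2 = -/HCF/- → run H
t=21: L0/L1/L2 = -/CF/- → run C
t=22: L0/L1/L2 = -/CF/- → run C
t=23: L0/L1/L2 = -/CF/- → run C
t=24: L0/L1/L2 = -/CF/- → run C
t=25: L0/L1/L2 = -/CF/- → run C
t=26: L0/L1/L2 = -/F/- → run F
t=27: (idle)
t=28: (idle)
t=29: (idle)
t=30: (idle)
t=31: (idle)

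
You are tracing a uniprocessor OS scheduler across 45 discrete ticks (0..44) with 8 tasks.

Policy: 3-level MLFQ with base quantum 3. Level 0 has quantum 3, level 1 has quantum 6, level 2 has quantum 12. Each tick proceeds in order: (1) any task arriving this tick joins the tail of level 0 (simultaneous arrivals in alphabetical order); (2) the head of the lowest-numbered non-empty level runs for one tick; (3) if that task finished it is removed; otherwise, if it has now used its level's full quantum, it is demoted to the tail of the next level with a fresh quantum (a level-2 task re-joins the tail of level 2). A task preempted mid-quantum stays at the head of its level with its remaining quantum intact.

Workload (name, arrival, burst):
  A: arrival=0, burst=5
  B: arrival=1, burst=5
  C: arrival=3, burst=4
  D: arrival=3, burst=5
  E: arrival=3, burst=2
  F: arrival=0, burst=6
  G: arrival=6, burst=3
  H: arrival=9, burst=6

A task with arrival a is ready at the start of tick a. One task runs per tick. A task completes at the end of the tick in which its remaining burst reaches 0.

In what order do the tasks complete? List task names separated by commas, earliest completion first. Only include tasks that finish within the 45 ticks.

t=0: L0/L1/L2 = AF/-/- → run A
t=1: L0/L1/L2 = AFB/-/- → run A
t=2: L0/L1/L2 = AFB/-/- → run A
t=3: L0/L1/L2 = FBCDE/A/- → run F
t=4: L0/L1/L2 = FBCDE/A/- → run F
t=5: L0/L1/L2 = FBCDE/A/- → run F
t=6: L0/L1/L2 = BCDEG/AF/- → run B
t=7: L0/L1/L2 = BCDEG/AF/- → run B
t=8: L0/L1/L2 = BCDEG/AF/- → run B
t=9: L0/L1/L2 = CDEGH/AFB/- → run C
t=10: L0/L1/L2 = CDEGH/AFB/- → run C
t=11: L0/L1/L2 = CDEGH/AFB/- → run C
t=12: L0/L1/L2 = DEGH/AFBC/- → run D
t=13: L0/L1/L2 = DEGH/AFBC/- → run D
t=14: L0/L1/L2 = DEGH/AFBC/- → run D
t=15: L0/L1/L2 = EGH/AFBCD/- → run E
t=16: L0/L1/L2 = EGH/AFBCD/- → run E
t=17: L0/L1/L2 = GH/AFBCD/- → run G
t=18: L0/L1/L2 = GH/AFBCD/- → run G
t=19: L0/L1/L2 = GH/AFBCD/- → run G
t=20: L0/L1/L2 = H/AFBCD/- → run H
t=21: L0/L1/L2 = H/AFBCD/- → run H
t=22: L0/L1/L2 = H/AFBCD/- → run H
t=23: L0/L1/L2 = -/AFBCDH/- → run A
t=24: L0/L1/L2 = -/AFBCDH/- → run A
t=25: L0/L1/L2 = -/FBCDH/- → run F
t=26: L0/L1/L2 = -/FBCDH/- → run F
t=27: L0/L1/L2 = -/FBCDH/- → run F
t=28: L0/L1/L2 = -/BCDH/- → run B
t=29: L0/L1/L2 = -/BCDH/- → run B
t=30: L0/L1/L2 = -/CDH/- → run C
t=31: L0/L1/L2 = -/DH/- → run D
t=32: L0/L1/L2 = -/DH/- → run D
t=33: L0/L1/L2 = -/H/- → run H
t=34: L0/L1/L2 = -/H/- → run H
t=35: L0/L1/L2 = -/H/- → run H
t=36: (idle)
t=37: (idle)
t=38: (idle)
t=39: (idle)
t=40: (idle)
t=41: (idle)
t=42: (idle)
t=43: (idle)
t=44: (idle)

completion order = E, G, A, F, B, C, D, H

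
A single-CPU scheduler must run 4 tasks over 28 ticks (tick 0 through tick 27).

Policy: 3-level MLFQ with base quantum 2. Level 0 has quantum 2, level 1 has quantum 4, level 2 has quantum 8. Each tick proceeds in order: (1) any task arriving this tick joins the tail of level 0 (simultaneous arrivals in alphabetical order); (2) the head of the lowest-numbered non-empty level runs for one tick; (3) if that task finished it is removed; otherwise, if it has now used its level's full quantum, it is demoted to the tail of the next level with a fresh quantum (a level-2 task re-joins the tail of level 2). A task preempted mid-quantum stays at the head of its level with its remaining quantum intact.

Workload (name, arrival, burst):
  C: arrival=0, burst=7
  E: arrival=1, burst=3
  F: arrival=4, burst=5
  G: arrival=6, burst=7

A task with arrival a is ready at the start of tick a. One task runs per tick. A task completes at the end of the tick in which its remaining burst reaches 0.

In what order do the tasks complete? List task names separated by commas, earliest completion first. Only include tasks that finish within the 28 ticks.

t=0: L0/L1/L2 = C/-/- → run C
t=1: L0/L1/L2 = CE/-/- → run C
t=2: L0/L1/L2 = E/C/- → run E
t=3: L0/L1/L2 = E/C/- → run E
t=4: L0/L1/L2 = F/CE/- → run F
t=5: L0/L1/L2 = F/CE/- → run F
t=6: L0/L1/L2 = G/CEF/- → run G
t=7: L0/L1/L2 = G/CEF/- → run G
t=8: L0/L1/L2 = -/CEFG/- → run C
t=9: L0/L1/L2 = -/CEFG/- → run C
t=10: L0/L1/L2 = -/CEFG/- → run C
t=11: L0/L1/L2 = -/CEFG/- → run C
t=12: L0/L1/L2 = -/EFG/C → run E
t=13: L0/L1/L2 = -/FG/C → run F
t=14: L0/L1/L2 = -/FG/C → run F
t=15: L0/L1/L2 = -/FG/C → run F
t=16: L0/L1/L2 = -/G/C → run G
t=17: L0/L1/L2 = -/G/C → run G
t=18: L0/L1/L2 = -/G/C → run G
t=19: L0/L1/L2 = -/G/C → run G
t=20: L0/L1/L2 = -/-/CG → run C
t=21: L0/L1/L2 = -/-/G → run G
t=22: (idle)
t=23: (idle)
t=24: (idle)
t=25: (idle)
t=26: (idle)
t=27: (idle)

completion order = E, F, C, G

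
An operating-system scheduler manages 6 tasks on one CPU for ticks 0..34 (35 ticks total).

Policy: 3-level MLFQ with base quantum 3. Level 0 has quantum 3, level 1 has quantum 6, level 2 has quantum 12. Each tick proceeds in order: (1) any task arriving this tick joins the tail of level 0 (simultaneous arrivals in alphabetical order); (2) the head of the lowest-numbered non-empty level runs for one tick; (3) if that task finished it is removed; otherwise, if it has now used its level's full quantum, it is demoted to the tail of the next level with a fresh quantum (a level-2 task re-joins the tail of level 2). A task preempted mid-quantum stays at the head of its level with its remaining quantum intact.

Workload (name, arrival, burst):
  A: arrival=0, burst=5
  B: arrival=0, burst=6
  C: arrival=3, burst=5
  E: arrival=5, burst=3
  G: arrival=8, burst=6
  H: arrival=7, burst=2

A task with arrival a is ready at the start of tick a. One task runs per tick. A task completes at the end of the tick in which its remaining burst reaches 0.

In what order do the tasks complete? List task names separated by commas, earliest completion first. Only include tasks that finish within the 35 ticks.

t=0: L0/L1/L2 = AB/-/- → run A
t=1: L0/L1/L2 = AB/-/- → run A
t=2: L0/L1/L2 = AB/-/- → run A
t=3: L0/L1/L2 = BC/A/- → run B
t=4: L0/L1/L2 = BC/A/- → run B
t=5: L0/L1/L2 = BCE/A/- → run B
t=6: L0/L1/L2 = CE/AB/- → run C
t=7: L0/L1/L2 = CEH/AB/- → run C
t=8: L0/L1/L2 = CEHG/AB/- → run C
t=9: L0/L1/L2 = EHG/ABC/- → run E
t=10: L0/L1/L2 = EHG/ABC/- → run E
t=11: L0/L1/L2 = EHG/ABC/- → run E
t=12: L0/L1/L2 = HG/ABC/- → run H
t=13: L0/L1/L2 = HG/ABC/- → run H
t=14: L0/L1/L2 = G/ABC/- → run G
t=15: L0/L1/L2 = G/ABC/- → run G
t=16: L0/L1/L2 = G/ABC/- → run G
t=17: L0/L1/L2 = -/ABCG/- → run A
t=18: L0/L1/L2 = -/ABCG/- → run A
t=19: L0/L1/L2 = -/BCG/- → run B
t=20: L0/L1/L2 = -/BCG/- → run B
t=21: L0/L1/L2 = -/BCG/- → run B
t=22: L0/L1/L2 = -/CG/- → run C
t=23: L0/L1/L2 = -/CG/- → run C
t=24: L0/L1/L2 = -/G/- → run G
t=25: L0/L1/L2 = -/G/- → run G
t=26: L0/L1/L2 = -/G/- → run G
t=27: (idle)
t=28: (idle)
t=29: (idle)
t=30: (idle)
t=31: (idle)
t=32: (idle)
t=33: (idle)
t=34: (idle)

completion order = E, H, A, B, C, G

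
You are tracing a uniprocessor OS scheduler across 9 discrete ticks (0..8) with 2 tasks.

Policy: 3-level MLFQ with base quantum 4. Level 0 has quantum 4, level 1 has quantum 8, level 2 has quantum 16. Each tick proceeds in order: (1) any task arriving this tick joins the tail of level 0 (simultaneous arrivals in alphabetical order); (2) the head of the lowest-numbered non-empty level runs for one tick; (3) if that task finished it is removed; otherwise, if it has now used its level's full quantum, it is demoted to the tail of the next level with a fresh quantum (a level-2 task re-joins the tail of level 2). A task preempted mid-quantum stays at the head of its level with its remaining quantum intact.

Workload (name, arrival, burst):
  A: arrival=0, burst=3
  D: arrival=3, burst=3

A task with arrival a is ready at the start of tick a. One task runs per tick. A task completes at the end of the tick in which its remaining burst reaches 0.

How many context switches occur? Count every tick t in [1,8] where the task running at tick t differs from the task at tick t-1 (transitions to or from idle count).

t=0: L0/L1/L2 = A/-/- → run A
t=1: L0/L1/L2 = A/-/- → run A
t=2: L0/L1/L2 = A/-/- → run A
t=3: L0/L1/L2 = D/-/- → run D
t=4: L0/L1/L2 = D/-/- → run D
t=5: L0/L1/L2 = D/-/- → run D
t=6: (idle)
t=7: (idle)
t=8: (idle)

context switches = 2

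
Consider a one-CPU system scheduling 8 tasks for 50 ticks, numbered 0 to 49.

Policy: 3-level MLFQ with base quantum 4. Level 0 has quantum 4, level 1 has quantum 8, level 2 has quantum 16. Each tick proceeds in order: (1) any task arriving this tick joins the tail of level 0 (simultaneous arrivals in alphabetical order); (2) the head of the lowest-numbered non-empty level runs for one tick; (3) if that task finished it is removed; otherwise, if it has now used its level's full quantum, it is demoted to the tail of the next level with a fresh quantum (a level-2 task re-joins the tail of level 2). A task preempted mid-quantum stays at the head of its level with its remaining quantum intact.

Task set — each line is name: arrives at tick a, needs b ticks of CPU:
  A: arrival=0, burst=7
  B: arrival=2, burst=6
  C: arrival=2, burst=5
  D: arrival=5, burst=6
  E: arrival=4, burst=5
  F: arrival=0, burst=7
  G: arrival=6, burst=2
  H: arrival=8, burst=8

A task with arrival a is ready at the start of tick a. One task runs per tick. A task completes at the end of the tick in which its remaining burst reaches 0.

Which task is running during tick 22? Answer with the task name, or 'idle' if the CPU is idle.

running at tick 22 = D

t=0: L0/L1/L2 = AF/-/- → run A
t=1: L0/L1/L2 = AF/-/- → run A
t=2: L0/L1/L2 = AFBC/-/- → run A
t=3: L0/L1/L2 = AFBC/-/- → run A
t=4: L0/L1/L2 = FBCE/A/- → run F
t=5: L0/L1/L2 = FBCED/A/- → run F
t=6: L0/L1/L2 = FBCEDG/A/- → run F
t=7: L0/L1/L2 = FBCEDG/A/- → run F
t=8: L0/L1/L2 = BCEDGH/AF/- → run B
t=9: L0/L1/L2 = BCEDGH/AF/- → run B
t=10: L0/L1/L2 = BCEDGH/AF/- → run B
t=11: L0/L1/L2 = BCEDGH/AF/- → run B
t=12: L0/L1/L2 = CEDGH/AFB/- → run C
t=13: L0/L1/L2 = CEDGH/AFB/- → run C
t=14: L0/L1/L2 = CEDGH/AFB/- → run C
t=15: L0/L1/L2 = CEDGH/AFB/- → run C
t=16: L0/L1/L2 = EDGH/AFBC/- → run E
t=17: L0/L1/L2 = EDGH/AFBC/- → run E
t=18: L0/L1/L2 = EDGH/AFBC/- → run E
t=19: L0/L1/L2 = EDGH/AFBC/- → run E
t=20: L0/L1/L2 = DGH/AFBCE/- → run D
t=21: L0/L1/L2 = DGH/AFBCE/- → run D
t=22: L0/L1/L2 = DGH/AFBCE/- → run D
t=23: L0/L1/L2 = DGH/AFBCE/- → run D
t=24: L0/L1/L2 = GH/AFBCED/- → run G
t=25: L0/L1/L2 = GH/AFBCED/- → run G
t=26: L0/L1/L2 = H/AFBCED/- → run H
t=27: L0/L1/L2 = H/AFBCED/- → run H
t=28: L0/L1/L2 = H/AFBCED/- → run H
t=29: L0/L1/L2 = H/AFBCED/- → run H
t=30: L0/L1/L2 = -/AFBCEDH/- → run A
t=31: L0/L1/L2 = -/AFBCEDH/- → run A
t=32: L0/L1/L2 = -/AFBCEDH/- → run A
t=33: L0/L1/L2 = -/FBCEDH/- → run F
t=34: L0/L1/L2 = -/FBCEDH/- → run F
t=35: L0/L1/L2 = -/FBCEDH/- → run F
t=36: L0/L1/L2 = -/BCEDH/- → run B
t=37: L0/L1/L2 = -/BCEDH/- → run B
t=38: L0/L1/L2 = -/CEDH/- → run C
t=39: L0/L1/L2 = -/EDH/- → run E
t=40: L0/L1/L2 = -/DH/- → run D
t=41: L0/L1/L2 = -/DH/- → run D
t=42: L0/L1/L2 = -/H/- → run H
t=43: L0/L1/L2 = -/H/- → run H
t=44: L0/L1/L2 = -/H/- → run H
t=45: L0/L1/L2 = -/H/- → run H
t=46: (idle)
t=47: (idle)
t=48: (idle)
t=49: (idle)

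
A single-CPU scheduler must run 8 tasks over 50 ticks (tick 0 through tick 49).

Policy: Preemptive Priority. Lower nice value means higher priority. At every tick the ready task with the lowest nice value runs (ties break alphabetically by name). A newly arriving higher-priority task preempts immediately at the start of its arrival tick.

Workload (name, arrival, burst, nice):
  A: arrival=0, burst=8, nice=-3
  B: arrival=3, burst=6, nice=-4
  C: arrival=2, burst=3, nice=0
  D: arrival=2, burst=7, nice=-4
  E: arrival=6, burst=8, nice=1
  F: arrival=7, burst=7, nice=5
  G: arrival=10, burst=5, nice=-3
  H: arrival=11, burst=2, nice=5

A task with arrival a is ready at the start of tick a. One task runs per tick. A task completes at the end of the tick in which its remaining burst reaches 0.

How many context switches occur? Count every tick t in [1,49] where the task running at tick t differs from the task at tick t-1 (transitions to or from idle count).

t=0: ready={A} → run A
t=1: ready={A} → run A
t=2: ready={A,C,D} → run D
t=3: ready={A,B,C,D} → run B
t=4: ready={A,B,C,D} → run B
t=5: ready={A,B,C,D} → run B
t=6: ready={A,B,C,D,E} → run B
t=7: ready={A,B,C,D,E,F} → run B
t=8: ready={A,B,C,D,E,F} → run B
t=9: ready={A,C,D,E,F} → run D
t=10: ready={A,C,D,E,F,G} → run D
t=11: ready={A,C,D,E,F,G,H} → run D
t=12: ready={A,C,D,E,F,G,H} → run D
t=13: ready={A,C,D,E,F,G,H} → run D
t=14: ready={A,C,D,E,F,G,H} → run D
t=15: ready={A,C,E,F,G,H} → run A
t=16: ready={A,C,E,F,G,H} → run A
t=17: ready={A,C,E,F,G,H} → run A
t=18: ready={A,C,E,F,G,H} → run A
t=19: ready={A,C,E,F,G,H} → run A
t=20: ready={A,C,E,F,G,H} → run A
t=21: ready={C,E,F,G,H} → run G
t=22: ready={C,E,F,G,H} → run G
t=23: ready={C,E,F,G,H} → run G
t=24: ready={C,E,F,G,H} → run G
t=25: ready={C,E,F,G,H} → run G
t=26: ready={C,E,F,H} → run C
t=27: ready={C,E,F,H} → run C
t=28: ready={C,E,F,H} → run C
t=29: ready={E,F,H} → run E
t=30: ready={E,F,H} → run E
t=31: ready={E,F,H} → run E
t=32: ready={E,F,H} → run E
t=33: ready={E,F,H} → run E
t=34: ready={E,F,H} → run E
t=35: ready={E,F,H} → run E
t=36: ready={E,F,H} → run E
t=37: ready={F,H} → run F
t=38: ready={F,H} → run F
t=39: ready={F,H} → run F
t=40: ready={F,H} → run F
t=41: ready={F,H} → run F
t=42: ready={F,H} → run F
t=43: ready={F,H} → run F
t=44: ready={H} → run H
t=45: ready={H} → run H
t=46: (idle)
t=47: (idle)
t=48: (idle)
t=49: (idle)

context switches = 10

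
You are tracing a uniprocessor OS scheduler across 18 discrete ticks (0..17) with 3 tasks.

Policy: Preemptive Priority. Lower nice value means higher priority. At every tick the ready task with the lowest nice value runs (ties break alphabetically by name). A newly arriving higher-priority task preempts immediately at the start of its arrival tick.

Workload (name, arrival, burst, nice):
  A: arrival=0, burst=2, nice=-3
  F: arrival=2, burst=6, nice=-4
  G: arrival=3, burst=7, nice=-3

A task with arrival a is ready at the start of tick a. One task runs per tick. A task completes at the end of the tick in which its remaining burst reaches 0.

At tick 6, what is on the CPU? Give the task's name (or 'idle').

running at tick 6 = F

t=0: ready={A} → run A
t=1: ready={A} → run A
t=2: ready={F} → run F
t=3: ready={F,G} → run F
t=4: ready={F,G} → run F
t=5: ready={F,G} → run F
t=6: ready={F,G} → run F
t=7: ready={F,G} → run F
t=8: ready={G} → run G
t=9: ready={G} → run G
t=10: ready={G} → run G
t=11: ready={G} → run G
t=12: ready={G} → run G
t=13: ready={G} → run G
t=14: ready={G} → run G
t=15: (idle)
t=16: (idle)
t=17: (idle)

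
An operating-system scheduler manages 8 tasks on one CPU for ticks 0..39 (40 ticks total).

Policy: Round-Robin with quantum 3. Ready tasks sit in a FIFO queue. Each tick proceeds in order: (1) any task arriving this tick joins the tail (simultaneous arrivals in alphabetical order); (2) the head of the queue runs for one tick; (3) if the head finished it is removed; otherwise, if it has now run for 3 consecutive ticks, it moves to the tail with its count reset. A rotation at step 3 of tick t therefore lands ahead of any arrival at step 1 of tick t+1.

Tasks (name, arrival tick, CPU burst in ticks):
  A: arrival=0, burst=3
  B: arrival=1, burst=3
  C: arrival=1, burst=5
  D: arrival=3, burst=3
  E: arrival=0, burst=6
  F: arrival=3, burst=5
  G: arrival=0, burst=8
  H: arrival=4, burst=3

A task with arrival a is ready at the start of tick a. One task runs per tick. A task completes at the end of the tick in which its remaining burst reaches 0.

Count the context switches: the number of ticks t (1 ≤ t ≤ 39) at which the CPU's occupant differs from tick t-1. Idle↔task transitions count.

context switches = 13

t=0: queue=[A,E,G] q_used=0 → run A
t=1: queue=[A,E,G,B,C] q_used=1 → run A
t=2: queue=[A,E,G,B,C] q_used=2 → run A
t=3: queue=[E,G,B,C,D,F] q_used=0 → run E
t=4: queue=[E,G,B,C,D,F,H] q_used=1 → run E
t=5: queue=[E,G,B,C,D,F,H] q_used=2 → run E
t=6: queue=[G,B,C,D,F,H,E] q_used=0 → run G
t=7: queue=[G,B,C,D,F,H,E] q_used=1 → run G
t=8: queue=[G,B,C,D,F,H,E] q_used=2 → run G
t=9: queue=[B,C,D,F,H,E,G] q_used=0 → run B
t=10: queue=[B,C,D,F,H,E,G] q_used=1 → run B
t=11: queue=[B,C,D,F,H,E,G] q_used=2 → run B
t=12: queue=[C,D,F,H,E,G] q_used=0 → run C
t=13: queue=[C,D,F,H,E,G] q_used=1 → run C
t=14: queue=[C,D,F,H,E,G] q_used=2 → run C
t=15: queue=[D,F,H,E,G,C] q_used=0 → run D
t=16: queue=[D,F,H,E,G,C] q_used=1 → run D
t=17: queue=[D,F,H,E,G,C] q_used=2 → run D
t=18: queue=[F,H,E,G,C] q_used=0 → run F
t=19: queue=[F,H,E,G,C] q_used=1 → run F
t=20: queue=[F,H,E,G,C] q_used=2 → run F
t=21: queue=[H,E,G,C,F] q_used=0 → run H
t=22: queue=[H,E,G,C,F] q_used=1 → run H
t=23: queue=[H,E,G,C,F] q_used=2 → run H
t=24: queue=[E,G,C,F] q_used=0 → run E
t=25: queue=[E,G,C,F] q_used=1 → run E
t=26: queue=[E,G,C,F] q_used=2 → run E
t=27: queue=[G,C,F] q_used=0 → run G
t=28: queue=[G,C,F] q_used=1 → run G
t=29: queue=[G,C,F] q_used=2 → run G
t=30: queue=[C,F,G] q_used=0 → run C
t=31: queue=[C,F,G] q_used=1 → run C
t=32: queue=[F,G] q_used=0 → run F
t=33: queue=[F,G] q_used=1 → run F
t=34: queue=[G] q_used=0 → run G
t=35: queue=[G] q_used=1 → run G
t=36: (idle)
t=37: (idle)
t=38: (idle)
t=39: (idle)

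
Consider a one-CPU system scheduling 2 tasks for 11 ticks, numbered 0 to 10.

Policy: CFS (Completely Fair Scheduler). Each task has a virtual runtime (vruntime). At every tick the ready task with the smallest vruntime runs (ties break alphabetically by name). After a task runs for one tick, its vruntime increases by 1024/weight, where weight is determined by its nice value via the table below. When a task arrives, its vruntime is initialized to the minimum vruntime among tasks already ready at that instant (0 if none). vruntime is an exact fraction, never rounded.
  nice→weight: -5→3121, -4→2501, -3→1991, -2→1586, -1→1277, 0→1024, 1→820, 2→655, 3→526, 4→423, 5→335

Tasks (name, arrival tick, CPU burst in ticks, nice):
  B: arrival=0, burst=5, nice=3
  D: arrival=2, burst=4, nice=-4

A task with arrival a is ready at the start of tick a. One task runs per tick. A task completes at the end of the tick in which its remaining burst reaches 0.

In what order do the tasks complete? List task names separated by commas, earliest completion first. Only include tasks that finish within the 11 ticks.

t=0: vr[B=0] → run B
t=1: vr[B=512/263] → run B
t=2: vr[B=1024/263 D=1024/263] → run B
t=3: vr[B=1536/263 D=1024/263] → run D
t=4: vr[B=1536/263 D=2830336/657763] → run D
t=5: vr[B=1536/263 D=3099648/657763] → run D
t=6: vr[B=1536/263 D=3368960/657763] → run D
t=7: vr[B=1536/263] → run B
t=8: vr[B=2048/263] → run B
t=9: (idle)
t=10: (idle)

completion order = D, B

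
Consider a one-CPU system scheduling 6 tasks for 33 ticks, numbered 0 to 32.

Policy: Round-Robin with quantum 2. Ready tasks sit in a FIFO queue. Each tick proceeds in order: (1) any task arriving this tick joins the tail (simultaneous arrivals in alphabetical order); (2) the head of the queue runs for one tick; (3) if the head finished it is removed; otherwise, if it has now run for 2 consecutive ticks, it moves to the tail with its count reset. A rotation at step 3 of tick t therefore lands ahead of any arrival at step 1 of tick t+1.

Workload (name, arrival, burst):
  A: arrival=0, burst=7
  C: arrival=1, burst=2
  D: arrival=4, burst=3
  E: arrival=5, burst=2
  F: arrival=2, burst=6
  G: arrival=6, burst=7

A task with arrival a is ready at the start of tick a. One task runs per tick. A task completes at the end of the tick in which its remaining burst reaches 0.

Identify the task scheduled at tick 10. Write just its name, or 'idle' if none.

t=0: queue=[A] q_used=0 → run A
t=1: queue=[A,C] q_used=1 → run A
t=2: queue=[C,A,F] q_used=0 → run C
t=3: queue=[C,A,F] q_used=1 → run C
t=4: queue=[A,F,D] q_used=0 → run A
t=5: queue=[A,F,D,E] q_used=1 → run A
t=6: queue=[F,D,E,A,G] q_used=0 → run F
t=7: queue=[F,D,E,A,G] q_used=1 → run F
t=8: queue=[D,E,A,G,F] q_used=0 → run D
t=9: queue=[D,E,A,G,F] q_used=1 → run D
t=10: queue=[E,A,G,F,D] q_used=0 → run E
t=11: queue=[E,A,G,F,D] q_used=1 → run E
t=12: queue=[A,G,F,D] q_used=0 → run A
t=13: queue=[A,G,F,D] q_used=1 → run A
t=14: queue=[G,F,D,A] q_used=0 → run G
t=15: queue=[G,F,D,A] q_used=1 → run G
t=16: queue=[F,D,A,G] q_used=0 → run F
t=17: queue=[F,D,A,G] q_used=1 → run F
t=18: queue=[D,A,G,F] q_used=0 → run D
t=19: queue=[A,G,F] q_used=0 → run A
t=20: queue=[G,F] q_used=0 → run G
t=21: queue=[G,F] q_used=1 → run G
t=22: queue=[F,G] q_used=0 → run F
t=23: queue=[F,G] q_used=1 → run F
t=24: queue=[G] q_used=0 → run G
t=25: queue=[G] q_used=1 → run G
t=26: queue=[G] q_used=0 → run G
t=27: (idle)
t=28: (idle)
t=29: (idle)
t=30: (idle)
t=31: (idle)
t=32: (idle)

running at tick 10 = E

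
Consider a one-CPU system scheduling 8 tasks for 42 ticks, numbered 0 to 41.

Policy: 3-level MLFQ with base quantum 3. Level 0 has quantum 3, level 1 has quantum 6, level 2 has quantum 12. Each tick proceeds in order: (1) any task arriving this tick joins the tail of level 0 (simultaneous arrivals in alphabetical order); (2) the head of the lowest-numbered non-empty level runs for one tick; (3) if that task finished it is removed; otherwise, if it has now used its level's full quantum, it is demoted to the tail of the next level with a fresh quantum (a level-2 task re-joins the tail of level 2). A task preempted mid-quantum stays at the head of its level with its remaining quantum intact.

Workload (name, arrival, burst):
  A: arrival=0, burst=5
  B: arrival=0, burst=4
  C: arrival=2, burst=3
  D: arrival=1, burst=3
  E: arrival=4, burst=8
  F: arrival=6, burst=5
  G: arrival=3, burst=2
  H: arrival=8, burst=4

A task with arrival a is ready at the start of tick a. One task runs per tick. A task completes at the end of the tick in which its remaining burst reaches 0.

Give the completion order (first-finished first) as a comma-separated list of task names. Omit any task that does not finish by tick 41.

t=0: L0/L1/L2 = AB/-/- → run A
t=1: L0/L1/L2 = ABD/-/- → run A
t=2: L0/L1/L2 = ABDC/-/- → run A
t=3: L0/L1/L2 = BDCG/A/- → run B
t=4: L0/L1/L2 = BDCGE/A/- → run B
t=5: L0/L1/L2 = BDCGE/A/- → run B
t=6: L0/L1/L2 = DCGEF/AB/- → run D
t=7: L0/L1/L2 = DCGEF/AB/- → run D
t=8: L0/L1/L2 = DCGEFH/AB/- → run D
t=9: L0/L1/L2 = CGEFH/AB/- → run C
t=10: L0/L1/L2 = CGEFH/AB/- → run C
t=11: L0/L1/L2 = CGEFH/AB/- → run C
t=12: L0/L1/L2 = GEFH/AB/- → run G
t=13: L0/L1/L2 = GEFH/AB/- → run G
t=14: L0/L1/L2 = EFH/AB/- → run E
t=15: L0/L1/L2 = EFH/AB/- → run E
t=16: L0/L1/L2 = EFH/AB/- → run E
t=17: L0/L1/L2 = FH/ABE/- → run F
t=18: L0/L1/L2 = FH/ABE/- → run F
t=19: L0/L1/L2 = FH/ABE/- → run F
t=20: L0/L1/L2 = H/ABEF/- → run H
t=21: L0/L1/L2 = H/ABEF/- → run H
t=22: L0/L1/L2 = H/ABEF/- → run H
t=23: L0/L1/L2 = -/ABEFH/- → run A
t=24: L0/L1/L2 = -/ABEFH/- → run A
t=25: L0/L1/L2 = -/BEFH/- → run B
t=26: L0/L1/L2 = -/EFH/- → run E
t=27: L0/L1/L2 = -/EFH/- → run E
t=28: L0/L1/L2 = -/EFH/- → run E
t=29: L0/L1/L2 = -/EFH/- → run E
t=30: L0/L1/L2 = -/EFH/- → run E
t=31: L0/L1/L2 = -/FH/- → run F
t=32: L0/L1/L2 = -/FH/- → run F
t=33: L0/L1/L2 = -/H/- → run H
t=34: (idle)
t=35: (idle)
t=36: (idle)
t=37: (idle)
t=38: (idle)
t=39: (idle)
t=40: (idle)
t=41: (idle)

completion order = D, C, G, A, B, E, F, H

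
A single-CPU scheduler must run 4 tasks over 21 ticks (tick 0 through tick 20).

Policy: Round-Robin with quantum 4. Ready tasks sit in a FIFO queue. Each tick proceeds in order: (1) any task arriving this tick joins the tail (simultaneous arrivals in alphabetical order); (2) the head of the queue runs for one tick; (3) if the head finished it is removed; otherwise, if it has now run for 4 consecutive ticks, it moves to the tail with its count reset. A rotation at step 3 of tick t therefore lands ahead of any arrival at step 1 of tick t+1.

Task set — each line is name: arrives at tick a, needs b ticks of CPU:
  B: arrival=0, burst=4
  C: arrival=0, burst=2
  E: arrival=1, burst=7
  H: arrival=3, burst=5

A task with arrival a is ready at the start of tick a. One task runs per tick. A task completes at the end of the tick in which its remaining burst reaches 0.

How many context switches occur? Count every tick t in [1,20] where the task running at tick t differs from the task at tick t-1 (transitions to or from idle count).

context switches = 6

t=0: queue=[B,C] q_used=0 → run B
t=1: queue=[B,C,E] q_used=1 → run B
t=2: queue=[B,C,E] q_used=2 → run B
t=3: queue=[B,C,E,H] q_used=3 → run B
t=4: queue=[C,E,H] q_used=0 → run C
t=5: queue=[C,E,H] q_used=1 → run C
t=6: queue=[E,H] q_used=0 → run E
t=7: queue=[E,H] q_used=1 → run E
t=8: queue=[E,H] q_used=2 → run E
t=9: queue=[E,H] q_used=3 → run E
t=10: queue=[H,E] q_used=0 → run H
t=11: queue=[H,E] q_used=1 → run H
t=12: queue=[H,E] q_used=2 → run H
t=13: queue=[H,E] q_used=3 → run H
t=14: queue=[E,H] q_used=0 → run E
t=15: queue=[E,H] q_used=1 → run E
t=16: queue=[E,H] q_used=2 → run E
t=17: queue=[H] q_used=0 → run H
t=18: (idle)
t=19: (idle)
t=20: (idle)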